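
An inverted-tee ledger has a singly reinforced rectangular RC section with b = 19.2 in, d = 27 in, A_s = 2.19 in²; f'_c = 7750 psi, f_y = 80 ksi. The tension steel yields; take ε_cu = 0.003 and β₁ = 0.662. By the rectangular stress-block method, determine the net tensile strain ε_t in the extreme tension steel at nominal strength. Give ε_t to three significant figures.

ε_t ≈ 0.0357

a = A_s f_y/(0.85 f'_c b) = 1.385 in.
β₁ = 0.662, so c = a/β₁ = 1.385/0.662 = 2.092 in.
From the linear strain diagram with ε_cu = 0.003: ε_t = 0.003 (d − c)/c = 0.003 × (27 − 2.092)/2.092 = 0.0357.
Since ε_t ≥ 0.005, the section is tension-controlled.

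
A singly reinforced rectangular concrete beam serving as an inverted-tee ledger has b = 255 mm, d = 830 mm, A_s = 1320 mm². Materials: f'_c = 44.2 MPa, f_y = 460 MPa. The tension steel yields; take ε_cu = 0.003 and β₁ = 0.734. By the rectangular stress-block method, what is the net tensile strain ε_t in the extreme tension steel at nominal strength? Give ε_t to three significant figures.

a = A_s f_y/(0.85 f'_c b) = 63.38 mm.
β₁ = 0.734, so c = a/β₁ = 63.38/0.734 = 86.35 mm.
From the linear strain diagram with ε_cu = 0.003: ε_t = 0.003 (d − c)/c = 0.003 × (830 − 86.35)/86.35 = 0.0258.
Since ε_t ≥ 0.005, the section is tension-controlled.

ε_t ≈ 0.0258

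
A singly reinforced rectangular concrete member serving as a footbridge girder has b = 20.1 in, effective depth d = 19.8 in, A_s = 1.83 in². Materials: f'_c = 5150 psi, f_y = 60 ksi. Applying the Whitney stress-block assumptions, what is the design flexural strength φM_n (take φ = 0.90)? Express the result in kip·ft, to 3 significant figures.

T = A_s f_y = 1.83 × 60 = 109.8 kips.
a = T/(0.85 f'_c b) = 109.8/(0.85 × 5.15 × 20.1) = 1.248 in.
M_n = T(d − a/2) = 109.8 × (19.8 − 0.624) = 2105.5 kip·in = 2105.5/12 = 175.46 kip·ft.
φM_n = 0.90 × 175.46 = 157.91 kip·ft.

φM_n ≈ 158 kip·ft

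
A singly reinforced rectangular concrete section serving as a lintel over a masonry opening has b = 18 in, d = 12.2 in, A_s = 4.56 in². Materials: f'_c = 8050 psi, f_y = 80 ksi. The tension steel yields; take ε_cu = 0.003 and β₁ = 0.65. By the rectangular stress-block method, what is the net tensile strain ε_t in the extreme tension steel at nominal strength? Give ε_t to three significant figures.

ε_t ≈ 0.00503

a = A_s f_y/(0.85 f'_c b) = 2.962 in.
β₁ = 0.65, so c = a/β₁ = 2.962/0.65 = 4.557 in.
From the linear strain diagram with ε_cu = 0.003: ε_t = 0.003 (d − c)/c = 0.003 × (12.2 − 4.557)/4.557 = 0.00503.
Since ε_t ≥ 0.005, the section is tension-controlled.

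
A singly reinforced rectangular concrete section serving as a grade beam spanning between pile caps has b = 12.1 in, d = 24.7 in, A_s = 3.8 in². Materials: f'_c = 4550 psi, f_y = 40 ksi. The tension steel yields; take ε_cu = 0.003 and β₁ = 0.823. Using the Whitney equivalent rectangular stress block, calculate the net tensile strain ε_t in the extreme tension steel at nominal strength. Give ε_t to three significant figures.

ε_t ≈ 0.0158

a = A_s f_y/(0.85 f'_c b) = 3.248 in.
β₁ = 0.823, so c = a/β₁ = 3.248/0.823 = 3.947 in.
From the linear strain diagram with ε_cu = 0.003: ε_t = 0.003 (d − c)/c = 0.003 × (24.7 − 3.947)/3.947 = 0.0158.
Since ε_t ≥ 0.005, the section is tension-controlled.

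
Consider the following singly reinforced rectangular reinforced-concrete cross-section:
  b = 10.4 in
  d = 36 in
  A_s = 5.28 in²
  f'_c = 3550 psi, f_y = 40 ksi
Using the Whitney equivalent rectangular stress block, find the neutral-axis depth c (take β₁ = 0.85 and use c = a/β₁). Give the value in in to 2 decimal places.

c ≈ 7.92 in

T = A_s f_y = 5.28 × 40 = 211.2 kips.
a = T/(0.85 f'_c b) = 211.2/(0.85 × 3.55 × 10.4) = 6.7300 in.
With β₁ = 0.85, c = a/β₁ = 6.7300/0.85 = 7.92 in.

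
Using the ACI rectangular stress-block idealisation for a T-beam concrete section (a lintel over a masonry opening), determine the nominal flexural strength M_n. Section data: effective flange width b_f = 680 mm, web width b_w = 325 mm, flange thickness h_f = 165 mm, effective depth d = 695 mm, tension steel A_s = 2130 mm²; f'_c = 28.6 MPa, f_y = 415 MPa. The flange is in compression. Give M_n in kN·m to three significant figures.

M_n ≈ 591 kN·m

Tension: T = A_s f_y = 2130 × 415 = 883950 N.
Try a within the flange: a = T/(0.85 f'_c b_f) = 883950/(0.85 × 28.6 × 680) = 53.47 mm.
Since a = 53.47 ≤ h_f = 165 mm, the stress block lies entirely in the flange; analyse as a rectangular beam of width b_f.
M_n = T(d − a/2) = 883950 × (695 − 26.735) = 590.71 × 10⁶ N·mm.
M_n = 590.71 kN·m.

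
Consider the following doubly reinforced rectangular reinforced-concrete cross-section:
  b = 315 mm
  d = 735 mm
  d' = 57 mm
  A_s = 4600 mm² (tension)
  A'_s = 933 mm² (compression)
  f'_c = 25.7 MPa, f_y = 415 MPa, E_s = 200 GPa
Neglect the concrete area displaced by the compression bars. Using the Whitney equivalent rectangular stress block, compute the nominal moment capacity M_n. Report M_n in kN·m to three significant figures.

Assume both tension and compression steel yield.
Net tension couple steel: A_s − A'_s = 3667 mm².
a = (A_s − A'_s) f_y / (0.85 f'_c b) = 1521805/(0.85 × 25.7 × 315) = 221.15 mm.
c = a/β₁ = 221.15/0.85 = 260.18 mm; ε'_s = 0.003(c − d')/c = 0.0023 ≥ f_y/E_s = 0.0021, so compression steel does yield.
M_n = (A_s − A'_s) f_y (d − a/2) + A'_s f_y (d − d') = [1521805 × (735 − 110.575) + 387195 × (735 − 57)] × 10⁻⁶ = 950.25 + 262.52 = 1212.77 kN·m.

M_n ≈ 1210 kN·m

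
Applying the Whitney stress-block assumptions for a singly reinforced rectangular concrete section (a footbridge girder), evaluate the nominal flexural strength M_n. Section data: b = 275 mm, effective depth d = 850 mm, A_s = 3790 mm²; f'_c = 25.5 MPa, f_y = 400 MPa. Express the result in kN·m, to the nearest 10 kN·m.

M_n ≈ 1100 kN·m

T = A_s f_y = 3790 × 400 = 1516000 N = 1516 kN.
From C = T: a = T/(0.85 f'_c b) = 1516000/(0.85 × 25.5 × 275) = 254.34 mm.
M_n = T(d − a/2) = 1516 kN × (850 − 127.17) mm = 1095.81 kN·m.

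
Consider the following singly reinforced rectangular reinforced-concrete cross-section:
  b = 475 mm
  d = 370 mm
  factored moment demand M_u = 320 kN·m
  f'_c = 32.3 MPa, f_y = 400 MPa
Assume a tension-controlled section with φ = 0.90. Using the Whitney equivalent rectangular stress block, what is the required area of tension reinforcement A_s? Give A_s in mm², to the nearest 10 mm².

M_n = M_u/φ = 320/0.90 = 355.556 kN·m.
With M_n = 0.85 f'_c a b (d − a/2), solve the quadratic for a:
a = d − √(d² − 2M_n/(0.85 f'_c b)) = 370 − √(370² − 2 × 355.556×10⁶/(0.85 × 32.3 × 475)) = 83.00 mm.
A_s = 0.85 f'_c a b / f_y = 0.85 × 32.3 × 83.00 × 475 / 400 = 2706.0 mm².

A_s ≈ 2710 mm²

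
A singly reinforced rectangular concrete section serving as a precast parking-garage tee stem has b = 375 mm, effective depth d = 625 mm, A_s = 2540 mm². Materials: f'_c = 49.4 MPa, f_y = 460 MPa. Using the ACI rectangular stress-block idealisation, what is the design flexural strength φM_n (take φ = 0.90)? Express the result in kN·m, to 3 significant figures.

T = A_s f_y = 2540 × 460 = 1168400 N = 1168.4 kN.
From C = T: a = T/(0.85 f'_c b) = 1168400/(0.85 × 49.4 × 375) = 74.20 mm.
M_n = T(d − a/2) = 1168.4 kN × (625 − 37.1) mm = 686.90 kN·m.
φM_n = 0.90 × 686.90 = 618.21 kN·m.

φM_n ≈ 618 kN·m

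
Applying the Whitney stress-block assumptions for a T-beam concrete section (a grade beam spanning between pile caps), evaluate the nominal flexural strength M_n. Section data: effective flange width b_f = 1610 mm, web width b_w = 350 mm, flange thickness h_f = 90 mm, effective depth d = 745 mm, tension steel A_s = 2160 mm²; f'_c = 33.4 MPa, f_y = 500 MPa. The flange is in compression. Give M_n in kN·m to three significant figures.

M_n ≈ 792 kN·m

Tension: T = A_s f_y = 2160 × 500 = 1080000 N.
Try a within the flange: a = T/(0.85 f'_c b_f) = 1080000/(0.85 × 33.4 × 1610) = 23.63 mm.
Since a = 23.63 ≤ h_f = 90 mm, the stress block lies entirely in the flange; analyse as a rectangular beam of width b_f.
M_n = T(d − a/2) = 1080000 × (745 − 11.815) = 791.84 × 10⁶ N·mm.
M_n = 791.84 kN·m.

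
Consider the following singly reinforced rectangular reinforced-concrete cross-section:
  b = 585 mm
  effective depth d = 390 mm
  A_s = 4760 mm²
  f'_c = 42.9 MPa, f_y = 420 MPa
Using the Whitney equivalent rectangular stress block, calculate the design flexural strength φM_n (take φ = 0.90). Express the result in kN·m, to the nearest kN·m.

T = A_s f_y = 4760 × 420 = 1999200 N = 1999.2 kN.
From C = T: a = T/(0.85 f'_c b) = 1999200/(0.85 × 42.9 × 585) = 93.72 mm.
M_n = T(d − a/2) = 1999.2 kN × (390 − 46.86) mm = 686.01 kN·m.
φM_n = 0.90 × 686.01 = 617.41 kN·m.

φM_n ≈ 617 kN·m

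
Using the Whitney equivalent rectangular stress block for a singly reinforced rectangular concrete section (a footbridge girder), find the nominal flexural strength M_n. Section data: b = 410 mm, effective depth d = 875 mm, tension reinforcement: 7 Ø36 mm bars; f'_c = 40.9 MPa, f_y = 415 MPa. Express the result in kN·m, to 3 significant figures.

M_n ≈ 2280 kN·m

A_s = 7 × 1018 = 7126 mm².
T = A_s f_y = 7126 × 415 = 2957290 N = 2957.29 kN.
From C = T: a = T/(0.85 f'_c b) = 2957290/(0.85 × 40.9 × 410) = 207.48 mm.
M_n = T(d − a/2) = 2957.29 kN × (875 − 103.74) mm = 2280.84 kN·m.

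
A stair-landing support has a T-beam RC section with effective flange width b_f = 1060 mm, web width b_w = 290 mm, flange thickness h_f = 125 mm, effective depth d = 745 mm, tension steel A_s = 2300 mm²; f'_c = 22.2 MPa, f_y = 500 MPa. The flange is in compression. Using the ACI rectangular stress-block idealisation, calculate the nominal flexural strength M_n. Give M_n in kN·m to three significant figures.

M_n ≈ 824 kN·m

Tension: T = A_s f_y = 2300 × 500 = 1150000 N.
Try a within the flange: a = T/(0.85 f'_c b_f) = 1150000/(0.85 × 22.2 × 1060) = 57.49 mm.
Since a = 57.49 ≤ h_f = 125 mm, the stress block lies entirely in the flange; analyse as a rectangular beam of width b_f.
M_n = T(d − a/2) = 1150000 × (745 − 28.745) = 823.69 × 10⁶ N·mm.
M_n = 823.69 kN·m.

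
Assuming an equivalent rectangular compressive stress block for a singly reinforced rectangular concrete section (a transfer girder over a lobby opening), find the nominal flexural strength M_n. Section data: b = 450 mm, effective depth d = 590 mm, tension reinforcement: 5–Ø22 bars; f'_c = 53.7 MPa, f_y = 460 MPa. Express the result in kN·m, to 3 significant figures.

M_n ≈ 497 kN·m

A_s = 5 × 380 = 1900 mm².
T = A_s f_y = 1900 × 460 = 874000 N = 874 kN.
From C = T: a = T/(0.85 f'_c b) = 874000/(0.85 × 53.7 × 450) = 42.55 mm.
M_n = T(d − a/2) = 874 kN × (590 − 21.275) mm = 497.07 kN·m.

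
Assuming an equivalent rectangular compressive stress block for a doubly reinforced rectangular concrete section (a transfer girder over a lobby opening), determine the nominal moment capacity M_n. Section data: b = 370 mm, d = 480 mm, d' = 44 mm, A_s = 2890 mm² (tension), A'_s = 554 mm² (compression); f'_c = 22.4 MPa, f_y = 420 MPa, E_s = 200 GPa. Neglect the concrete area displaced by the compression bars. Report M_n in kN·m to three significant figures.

Assume both tension and compression steel yield.
Net tension couple steel: A_s − A'_s = 2336 mm².
a = (A_s − A'_s) f_y / (0.85 f'_c b) = 981120/(0.85 × 22.4 × 370) = 139.27 mm.
c = a/β₁ = 139.27/0.85 = 163.85 mm; ε'_s = 0.003(c − d')/c = 0.0022 ≥ f_y/E_s = 0.0021, so compression steel does yield.
M_n = (A_s − A'_s) f_y (d − a/2) + A'_s f_y (d − d') = [981120 × (480 − 69.635) + 232680 × (480 − 44)] × 10⁻⁶ = 402.62 + 101.45 = 504.07 kN·m.

M_n ≈ 504 kN·m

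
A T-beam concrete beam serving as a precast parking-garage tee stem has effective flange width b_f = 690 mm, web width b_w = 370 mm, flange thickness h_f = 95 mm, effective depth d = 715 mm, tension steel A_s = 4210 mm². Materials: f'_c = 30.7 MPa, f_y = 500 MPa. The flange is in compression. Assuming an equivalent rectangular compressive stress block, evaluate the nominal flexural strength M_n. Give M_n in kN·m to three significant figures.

M_n ≈ 1380 kN·m

Tension: T = A_s f_y = 4210 × 500 = 2105000 N.
Try a within the flange: a = T/(0.85 f'_c b_f) = 2105000/(0.85 × 30.7 × 690) = 116.91 mm.
a = 116.91 > h_f = 95 mm: the block extends into the web. Split into flange-overhang and web parts.
C_f = 0.85 f'_c (b_f − b_w) h_f = 0.85 × 30.7 × (690 − 370) × 95 = 793288 N.
Remaining web compression depth: a_w = (T − C_f)/(0.85 f'_c b_w) = (2105000 − 793288)/(0.85 × 30.7 × 370) = 135.86 mm.
M_n = C_f(d − h_f/2) + (T − C_f)(d − a_w/2) = 793288 × (715 − 47.5) + 1311712 × (715 − 67.93) = 529.52 + 848.77 = 1378.29 × 10⁶ N·mm.
M_n = 1378.29 kN·m.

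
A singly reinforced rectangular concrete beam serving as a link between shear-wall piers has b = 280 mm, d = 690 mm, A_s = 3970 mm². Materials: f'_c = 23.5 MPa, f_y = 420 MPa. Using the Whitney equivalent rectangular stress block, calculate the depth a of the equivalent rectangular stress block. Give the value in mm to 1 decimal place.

T = A_s f_y = 3970 × 420 = 1667400 N = 1667.4 kN.
Setting C = 0.85 f'_c a b equal to T: a = 1667400/(0.85 × 23.5 × 280) = 298.1 mm.

a ≈ 298.1 mm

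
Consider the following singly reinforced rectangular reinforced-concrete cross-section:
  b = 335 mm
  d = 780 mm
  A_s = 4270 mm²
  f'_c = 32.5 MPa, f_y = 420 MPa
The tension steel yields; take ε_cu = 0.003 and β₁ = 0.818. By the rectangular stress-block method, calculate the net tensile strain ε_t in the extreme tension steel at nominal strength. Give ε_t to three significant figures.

ε_t ≈ 0.00688

a = A_s f_y/(0.85 f'_c b) = 193.79 mm.
β₁ = 0.818, so c = a/β₁ = 193.79/0.818 = 236.91 mm.
From the linear strain diagram with ε_cu = 0.003: ε_t = 0.003 (d − c)/c = 0.003 × (780 − 236.91)/236.91 = 0.00688.
Since ε_t ≥ 0.005, the section is tension-controlled.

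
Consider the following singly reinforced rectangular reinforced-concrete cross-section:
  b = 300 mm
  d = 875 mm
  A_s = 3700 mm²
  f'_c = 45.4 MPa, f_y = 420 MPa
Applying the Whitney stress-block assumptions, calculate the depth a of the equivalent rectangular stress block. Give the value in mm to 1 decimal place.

T = A_s f_y = 3700 × 420 = 1554000 N = 1554 kN.
Setting C = 0.85 f'_c a b equal to T: a = 1554000/(0.85 × 45.4 × 300) = 134.2 mm.

a ≈ 134.2 mm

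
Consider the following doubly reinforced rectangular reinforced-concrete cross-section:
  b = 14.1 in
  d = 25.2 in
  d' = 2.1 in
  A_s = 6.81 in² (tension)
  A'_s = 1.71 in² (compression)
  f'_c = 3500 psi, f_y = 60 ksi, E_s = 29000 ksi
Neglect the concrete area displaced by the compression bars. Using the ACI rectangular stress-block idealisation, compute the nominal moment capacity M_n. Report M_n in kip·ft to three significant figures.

M_n ≈ 747 kip·ft

Assume both steels yield.
a = (A_s − A'_s) f_y/(0.85 f'_c b) = (6.81 − 1.71) × 60/(0.85 × 3.5 × 14.1) = 7.295 in.
c = a/β₁ = 7.295/0.85 = 8.582 in; ε'_s = 0.003(c − d')/c = 0.0023 ≥ ε_y = 0.0021, so the compression steel yields.
M_n = (A_s − A'_s) f_y (d − a/2) + A'_s f_y (d − d') = 306 × (25.2 − 3.6475) + 102.6 × (25.2 − 2.1) = 6595.1 + 2370.1 = 8965.2 kip·in = 8965.2/12 = 747.10 kip·ft.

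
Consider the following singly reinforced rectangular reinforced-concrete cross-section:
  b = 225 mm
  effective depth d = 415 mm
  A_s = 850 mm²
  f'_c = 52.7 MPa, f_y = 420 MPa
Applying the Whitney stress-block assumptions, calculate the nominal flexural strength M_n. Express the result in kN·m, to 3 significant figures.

M_n ≈ 142 kN·m

T = A_s f_y = 850 × 420 = 357000 N = 357 kN.
From C = T: a = T/(0.85 f'_c b) = 357000/(0.85 × 52.7 × 225) = 35.42 mm.
M_n = T(d − a/2) = 357 kN × (415 − 17.71) mm = 141.83 kN·m.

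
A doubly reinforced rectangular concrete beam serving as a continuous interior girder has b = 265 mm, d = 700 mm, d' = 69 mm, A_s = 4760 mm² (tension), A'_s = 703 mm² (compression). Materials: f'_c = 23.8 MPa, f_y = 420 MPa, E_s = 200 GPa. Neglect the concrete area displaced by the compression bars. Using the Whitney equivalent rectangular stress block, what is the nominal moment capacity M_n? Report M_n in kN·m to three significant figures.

M_n ≈ 1110 kN·m

Assume both tension and compression steel yield.
Net tension couple steel: A_s − A'_s = 4057 mm².
a = (A_s − A'_s) f_y / (0.85 f'_c b) = 1703940/(0.85 × 23.8 × 265) = 317.84 mm.
c = a/β₁ = 317.84/0.85 = 373.93 mm; ε'_s = 0.003(c − d')/c = 0.0024 ≥ f_y/E_s = 0.0021, so compression steel does yield.
M_n = (A_s − A'_s) f_y (d − a/2) + A'_s f_y (d − d') = [1703940 × (700 − 158.92) + 295260 × (700 − 69)] × 10⁻⁶ = 921.97 + 186.31 = 1108.28 kN·m.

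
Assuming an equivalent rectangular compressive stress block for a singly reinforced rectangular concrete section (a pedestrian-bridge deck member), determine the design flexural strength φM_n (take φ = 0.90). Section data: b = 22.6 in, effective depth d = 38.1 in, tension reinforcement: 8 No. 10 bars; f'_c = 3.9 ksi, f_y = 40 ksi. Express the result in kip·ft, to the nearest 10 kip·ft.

A_s = 8 × 1.27 = 10.16 in².
T = A_s f_y = 10.16 × 40 = 406.4 kips.
a = T/(0.85 f'_c b) = 406.4/(0.85 × 3.9 × 22.6) = 5.425 in.
M_n = T(d − a/2) = 406.4 × (38.1 − 2.7125) = 14381.5 kip·in = 14381.5/12 = 1198.46 kip·ft.
φM_n = 0.90 × 1198.46 = 1078.61 kip·ft.

φM_n ≈ 1080 kip·ft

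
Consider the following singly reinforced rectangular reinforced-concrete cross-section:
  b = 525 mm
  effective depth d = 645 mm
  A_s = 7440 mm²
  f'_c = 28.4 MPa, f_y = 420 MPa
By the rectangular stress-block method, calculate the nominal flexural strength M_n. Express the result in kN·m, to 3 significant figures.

T = A_s f_y = 7440 × 420 = 3124800 N = 3124.8 kN.
From C = T: a = T/(0.85 f'_c b) = 3124800/(0.85 × 28.4 × 525) = 246.56 mm.
M_n = T(d − a/2) = 3124.8 kN × (645 − 123.28) mm = 1630.27 kN·m.

M_n ≈ 1630 kN·m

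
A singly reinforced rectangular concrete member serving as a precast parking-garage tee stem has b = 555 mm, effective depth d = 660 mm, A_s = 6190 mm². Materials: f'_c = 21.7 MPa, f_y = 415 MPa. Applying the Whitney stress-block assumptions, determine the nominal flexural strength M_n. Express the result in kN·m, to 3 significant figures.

M_n ≈ 1370 kN·m

T = A_s f_y = 6190 × 415 = 2568850 N = 2568.85 kN.
From C = T: a = T/(0.85 f'_c b) = 2568850/(0.85 × 21.7 × 555) = 250.94 mm.
M_n = T(d − a/2) = 2568.85 kN × (660 − 125.47) mm = 1373.13 kN·m.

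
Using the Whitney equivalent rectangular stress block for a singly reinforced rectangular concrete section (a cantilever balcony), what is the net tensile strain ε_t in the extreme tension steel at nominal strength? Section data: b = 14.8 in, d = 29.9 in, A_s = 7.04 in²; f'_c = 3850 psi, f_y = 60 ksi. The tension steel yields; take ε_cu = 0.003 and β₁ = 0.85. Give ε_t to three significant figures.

a = A_s f_y/(0.85 f'_c b) = 8.721 in.
β₁ = 0.85, so c = a/β₁ = 8.721/0.85 = 10.260 in.
From the linear strain diagram with ε_cu = 0.003: ε_t = 0.003 (d − c)/c = 0.003 × (29.9 − 10.260)/10.260 = 0.00574.
Since ε_t ≥ 0.005, the section is tension-controlled.

ε_t ≈ 0.00574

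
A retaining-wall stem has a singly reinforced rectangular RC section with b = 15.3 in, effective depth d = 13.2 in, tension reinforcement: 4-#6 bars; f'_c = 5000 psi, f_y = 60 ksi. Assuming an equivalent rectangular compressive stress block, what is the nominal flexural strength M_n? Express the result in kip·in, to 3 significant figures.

A_s = 4 × 0.44 = 1.76 in².
T = A_s f_y = 1.76 × 60 = 105.6 kips.
a = T/(0.85 f'_c b) = 105.6/(0.85 × 5 × 15.3) = 1.624 in.
M_n = T(d − a/2) = 105.6 × (13.2 − 0.812) = 1308.2 kip·in.

M_n ≈ 1310 kip·in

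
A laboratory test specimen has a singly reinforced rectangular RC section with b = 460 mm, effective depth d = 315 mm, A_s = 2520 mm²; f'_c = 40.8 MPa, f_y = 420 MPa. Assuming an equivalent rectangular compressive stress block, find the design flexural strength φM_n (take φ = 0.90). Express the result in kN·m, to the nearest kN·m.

φM_n ≈ 268 kN·m

T = A_s f_y = 2520 × 420 = 1058400 N = 1058.4 kN.
From C = T: a = T/(0.85 f'_c b) = 1058400/(0.85 × 40.8 × 460) = 66.35 mm.
M_n = T(d − a/2) = 1058.4 kN × (315 − 33.175) mm = 298.28 kN·m.
φM_n = 0.90 × 298.28 = 268.45 kN·m.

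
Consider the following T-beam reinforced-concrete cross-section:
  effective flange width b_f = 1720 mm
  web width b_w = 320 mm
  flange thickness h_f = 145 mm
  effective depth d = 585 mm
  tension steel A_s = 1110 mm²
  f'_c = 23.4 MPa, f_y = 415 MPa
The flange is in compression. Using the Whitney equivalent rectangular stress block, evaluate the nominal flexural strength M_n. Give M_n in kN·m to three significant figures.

M_n ≈ 266 kN·m

Tension: T = A_s f_y = 1110 × 415 = 460650 N.
Try a within the flange: a = T/(0.85 f'_c b_f) = 460650/(0.85 × 23.4 × 1720) = 13.47 mm.
Since a = 13.47 ≤ h_f = 145 mm, the stress block lies entirely in the flange; analyse as a rectangular beam of width b_f.
M_n = T(d − a/2) = 460650 × (585 − 6.735) = 266.38 × 10⁶ N·mm.
M_n = 266.38 kN·m.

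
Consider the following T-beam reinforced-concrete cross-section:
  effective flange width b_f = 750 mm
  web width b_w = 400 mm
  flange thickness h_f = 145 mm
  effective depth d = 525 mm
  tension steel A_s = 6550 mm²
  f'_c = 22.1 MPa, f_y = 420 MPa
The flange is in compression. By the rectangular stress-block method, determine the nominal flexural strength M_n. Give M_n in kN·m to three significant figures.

Tension: T = A_s f_y = 6550 × 420 = 2751000 N.
Try a within the flange: a = T/(0.85 f'_c b_f) = 2751000/(0.85 × 22.1 × 750) = 195.26 mm.
a = 195.26 > h_f = 145 mm: the block extends into the web. Split into flange-overhang and web parts.
C_f = 0.85 f'_c (b_f − b_w) h_f = 0.85 × 22.1 × (750 − 400) × 145 = 953339 N.
Remaining web compression depth: a_w = (T − C_f)/(0.85 f'_c b_w) = (2751000 − 953339)/(0.85 × 22.1 × 400) = 239.24 mm.
M_n = C_f(d − h_f/2) + (T − C_f)(d − a_w/2) = 953339 × (525 − 72.5) + 1797661 × (525 − 119.62) = 431.39 + 728.74 = 1160.13 × 10⁶ N·mm.
M_n = 1160.13 kN·m.

M_n ≈ 1160 kN·m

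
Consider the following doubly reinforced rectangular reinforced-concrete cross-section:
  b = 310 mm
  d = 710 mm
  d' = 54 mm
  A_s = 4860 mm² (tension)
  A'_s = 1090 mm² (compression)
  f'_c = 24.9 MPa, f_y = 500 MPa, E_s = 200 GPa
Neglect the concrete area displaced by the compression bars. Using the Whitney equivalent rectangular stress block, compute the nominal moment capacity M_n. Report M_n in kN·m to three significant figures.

Assume both tension and compression steel yield.
Net tension couple steel: A_s − A'_s = 3770 mm².
a = (A_s − A'_s) f_y / (0.85 f'_c b) = 1885000/(0.85 × 24.9 × 310) = 287.30 mm.
c = a/β₁ = 287.30/0.85 = 338.00 mm; ε'_s = 0.003(c − d')/c = 0.0025 ≥ f_y/E_s = 0.0025, so compression steel does yield.
M_n = (A_s − A'_s) f_y (d − a/2) + A'_s f_y (d − d') = [1885000 × (710 − 143.65) + 545000 × (710 − 54)] × 10⁻⁶ = 1067.57 + 357.52 = 1425.09 kN·m.

M_n ≈ 1430 kN·m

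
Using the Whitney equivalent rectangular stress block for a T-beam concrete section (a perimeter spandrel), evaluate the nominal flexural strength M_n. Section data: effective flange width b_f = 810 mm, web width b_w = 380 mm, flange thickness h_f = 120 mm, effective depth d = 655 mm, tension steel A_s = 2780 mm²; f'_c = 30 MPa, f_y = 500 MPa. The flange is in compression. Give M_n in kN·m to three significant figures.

Tension: T = A_s f_y = 2780 × 500 = 1390000 N.
Try a within the flange: a = T/(0.85 f'_c b_f) = 1390000/(0.85 × 30 × 810) = 67.30 mm.
Since a = 67.30 ≤ h_f = 120 mm, the stress block lies entirely in the flange; analyse as a rectangular beam of width b_f.
M_n = T(d − a/2) = 1390000 × (655 − 33.65) = 863.68 × 10⁶ N·mm.
M_n = 863.68 kN·m.

M_n ≈ 864 kN·m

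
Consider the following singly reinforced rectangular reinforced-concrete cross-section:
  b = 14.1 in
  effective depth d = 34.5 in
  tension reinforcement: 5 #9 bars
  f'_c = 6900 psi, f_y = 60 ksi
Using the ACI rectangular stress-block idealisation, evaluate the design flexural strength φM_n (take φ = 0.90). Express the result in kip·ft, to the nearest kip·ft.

A_s = 5 × 1 = 5 in².
T = A_s f_y = 5 × 60 = 300 kips.
a = T/(0.85 f'_c b) = 300/(0.85 × 6.9 × 14.1) = 3.628 in.
M_n = T(d − a/2) = 300 × (34.5 − 1.814) = 9805.8 kip·in = 9805.8/12 = 817.15 kip·ft.
φM_n = 0.90 × 817.15 = 735.44 kip·ft.

φM_n ≈ 735 kip·ft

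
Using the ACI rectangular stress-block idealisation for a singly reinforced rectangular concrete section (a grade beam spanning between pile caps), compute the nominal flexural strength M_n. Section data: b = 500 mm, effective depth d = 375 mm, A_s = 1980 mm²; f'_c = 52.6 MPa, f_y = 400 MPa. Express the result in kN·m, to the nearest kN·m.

M_n ≈ 283 kN·m

T = A_s f_y = 1980 × 400 = 792000 N = 792 kN.
From C = T: a = T/(0.85 f'_c b) = 792000/(0.85 × 52.6 × 500) = 35.43 mm.
M_n = T(d − a/2) = 792 kN × (375 − 17.715) mm = 282.97 kN·m.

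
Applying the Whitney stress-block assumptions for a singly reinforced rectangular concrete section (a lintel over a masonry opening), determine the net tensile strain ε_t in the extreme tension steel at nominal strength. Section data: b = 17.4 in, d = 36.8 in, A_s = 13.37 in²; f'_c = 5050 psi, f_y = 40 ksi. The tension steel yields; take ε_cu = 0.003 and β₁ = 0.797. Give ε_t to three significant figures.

ε_t ≈ 0.00929

a = A_s f_y/(0.85 f'_c b) = 7.160 in.
β₁ = 0.797, so c = a/β₁ = 7.160/0.797 = 8.984 in.
From the linear strain diagram with ε_cu = 0.003: ε_t = 0.003 (d − c)/c = 0.003 × (36.8 − 8.984)/8.984 = 0.00929.
Since ε_t ≥ 0.005, the section is tension-controlled.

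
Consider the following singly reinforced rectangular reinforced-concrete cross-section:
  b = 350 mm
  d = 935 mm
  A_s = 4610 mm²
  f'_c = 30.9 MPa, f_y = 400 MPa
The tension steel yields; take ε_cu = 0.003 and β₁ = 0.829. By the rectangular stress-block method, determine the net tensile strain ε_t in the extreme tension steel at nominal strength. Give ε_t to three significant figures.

ε_t ≈ 0.00859

a = A_s f_y/(0.85 f'_c b) = 200.59 mm.
β₁ = 0.829, so c = a/β₁ = 200.59/0.829 = 241.97 mm.
From the linear strain diagram with ε_cu = 0.003: ε_t = 0.003 (d − c)/c = 0.003 × (935 − 241.97)/241.97 = 0.00859.
Since ε_t ≥ 0.005, the section is tension-controlled.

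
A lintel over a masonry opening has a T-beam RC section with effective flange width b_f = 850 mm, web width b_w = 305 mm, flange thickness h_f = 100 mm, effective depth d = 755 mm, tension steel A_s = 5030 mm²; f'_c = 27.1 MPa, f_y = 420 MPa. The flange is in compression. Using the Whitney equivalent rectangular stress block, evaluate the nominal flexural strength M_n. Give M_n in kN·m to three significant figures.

M_n ≈ 1480 kN·m

Tension: T = A_s f_y = 5030 × 420 = 2112600 N.
Try a within the flange: a = T/(0.85 f'_c b_f) = 2112600/(0.85 × 27.1 × 850) = 107.90 mm.
a = 107.90 > h_f = 100 mm: the block extends into the web. Split into flange-overhang and web parts.
C_f = 0.85 f'_c (b_f − b_w) h_f = 0.85 × 27.1 × (850 − 305) × 100 = 1255408 N.
Remaining web compression depth: a_w = (T − C_f)/(0.85 f'_c b_w) = (2112600 − 1255408)/(0.85 × 27.1 × 305) = 122.01 mm.
M_n = C_f(d − h_f/2) + (T − C_f)(d − a_w/2) = 1255408 × (755 − 50) + 857192 × (755 − 61.005) = 885.06 + 594.89 = 1479.95 × 10⁶ N·mm.
M_n = 1479.95 kN·m.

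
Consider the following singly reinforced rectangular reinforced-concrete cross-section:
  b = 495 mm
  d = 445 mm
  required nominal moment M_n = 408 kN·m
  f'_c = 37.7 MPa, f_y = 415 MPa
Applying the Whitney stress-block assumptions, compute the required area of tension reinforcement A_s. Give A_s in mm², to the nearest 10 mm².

With M_n = 0.85 f'_c a b (d − a/2), solve the quadratic for a:
a = d − √(d² − 2M_n/(0.85 f'_c b)) = 445 − √(445² − 2 × 408×10⁶/(0.85 × 37.7 × 495)) = 62.14 mm.
A_s = 0.85 f'_c a b / f_y = 0.85 × 37.7 × 62.14 × 495 / 415 = 2375.1 mm².

A_s ≈ 2380 mm²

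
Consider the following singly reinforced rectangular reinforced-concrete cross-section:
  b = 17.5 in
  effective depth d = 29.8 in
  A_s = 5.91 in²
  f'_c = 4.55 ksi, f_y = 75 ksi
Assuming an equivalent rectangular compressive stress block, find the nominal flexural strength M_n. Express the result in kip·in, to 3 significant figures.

T = A_s f_y = 5.91 × 75 = 443.25 kips.
a = T/(0.85 f'_c b) = 443.25/(0.85 × 4.55 × 17.5) = 6.549 in.
M_n = T(d − a/2) = 443.25 × (29.8 − 3.2745) = 11757.4 kip·in.

M_n ≈ 11800 kip·in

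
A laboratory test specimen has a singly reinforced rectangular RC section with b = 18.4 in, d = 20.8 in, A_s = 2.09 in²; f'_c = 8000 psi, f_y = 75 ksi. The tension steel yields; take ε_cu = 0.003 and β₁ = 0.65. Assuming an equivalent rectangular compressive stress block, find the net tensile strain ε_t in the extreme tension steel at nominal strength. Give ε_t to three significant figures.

a = A_s f_y/(0.85 f'_c b) = 1.253 in.
β₁ = 0.65, so c = a/β₁ = 1.253/0.65 = 1.928 in.
From the linear strain diagram with ε_cu = 0.003: ε_t = 0.003 (d − c)/c = 0.003 × (20.8 − 1.928)/1.928 = 0.0294.
Since ε_t ≥ 0.005, the section is tension-controlled.

ε_t ≈ 0.0294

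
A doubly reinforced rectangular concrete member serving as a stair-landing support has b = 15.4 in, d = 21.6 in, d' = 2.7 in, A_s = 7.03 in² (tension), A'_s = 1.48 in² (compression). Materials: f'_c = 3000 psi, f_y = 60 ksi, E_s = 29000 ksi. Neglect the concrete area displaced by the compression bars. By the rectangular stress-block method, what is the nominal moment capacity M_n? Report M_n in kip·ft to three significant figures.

M_n ≈ 622 kip·ft

Assume both steels yield.
a = (A_s − A'_s) f_y/(0.85 f'_c b) = (7.03 − 1.48) × 60/(0.85 × 3 × 15.4) = 8.480 in.
c = a/β₁ = 8.480/0.85 = 9.976 in; ε'_s = 0.003(c − d')/c = 0.0022 ≥ ε_y = 0.0021, so the compression steel yields.
M_n = (A_s − A'_s) f_y (d − a/2) + A'_s f_y (d − d') = 333 × (21.6 − 4.24) + 88.8 × (21.6 − 2.7) = 5780.9 + 1678.3 = 7459.2 kip·in = 7459.2/12 = 621.60 kip·ft.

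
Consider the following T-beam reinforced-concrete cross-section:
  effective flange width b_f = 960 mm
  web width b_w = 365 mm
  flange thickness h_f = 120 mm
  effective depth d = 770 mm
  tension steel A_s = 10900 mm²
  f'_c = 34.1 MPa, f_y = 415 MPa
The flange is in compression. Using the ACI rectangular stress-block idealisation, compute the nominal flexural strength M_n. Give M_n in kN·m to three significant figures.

Tension: T = A_s f_y = 10900 × 415 = 4523500 N.
Try a within the flange: a = T/(0.85 f'_c b_f) = 4523500/(0.85 × 34.1 × 960) = 162.57 mm.
a = 162.57 > h_f = 120 mm: the block extends into the web. Split into flange-overhang and web parts.
C_f = 0.85 f'_c (b_f − b_w) h_f = 0.85 × 34.1 × (960 − 365) × 120 = 2069529 N.
Remaining web compression depth: a_w = (T − C_f)/(0.85 f'_c b_w) = (4523500 − 2069529)/(0.85 × 34.1 × 365) = 231.95 mm.
M_n = C_f(d − h_f/2) + (T − C_f)(d − a_w/2) = 2069529 × (770 − 60) + 2453971 × (770 − 115.975) = 1469.37 + 1604.96 = 3074.33 × 10⁶ N·mm.
M_n = 3074.33 kN·m.

M_n ≈ 3070 kN·m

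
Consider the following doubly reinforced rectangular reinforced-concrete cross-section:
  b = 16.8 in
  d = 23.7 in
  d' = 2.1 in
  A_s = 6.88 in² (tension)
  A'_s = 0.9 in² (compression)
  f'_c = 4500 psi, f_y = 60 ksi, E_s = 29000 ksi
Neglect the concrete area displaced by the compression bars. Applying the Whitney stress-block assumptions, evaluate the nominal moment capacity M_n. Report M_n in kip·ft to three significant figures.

Assume both steels yield.
a = (A_s − A'_s) f_y/(0.85 f'_c b) = (6.88 − 0.9) × 60/(0.85 × 4.5 × 16.8) = 5.584 in.
c = a/β₁ = 5.584/0.825 = 6.768 in; ε'_s = 0.003(c − d')/c = 0.0021 ≥ ε_y = 0.0021, so the compression steel yields.
M_n = (A_s − A'_s) f_y (d − a/2) + A'_s f_y (d − d') = 358.8 × (23.7 − 2.792) + 54 × (23.7 − 2.1) = 7501.8 + 1166.4 = 8668.2 kip·in = 8668.2/12 = 722.35 kip·ft.

M_n ≈ 722 kip·ft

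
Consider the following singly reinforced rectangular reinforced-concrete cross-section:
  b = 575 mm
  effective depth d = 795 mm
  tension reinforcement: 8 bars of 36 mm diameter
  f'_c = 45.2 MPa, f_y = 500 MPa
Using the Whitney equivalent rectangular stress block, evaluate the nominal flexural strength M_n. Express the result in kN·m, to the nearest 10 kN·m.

A_s = 8 × 1018 = 8144 mm².
T = A_s f_y = 8144 × 500 = 4072000 N = 4072 kN.
From C = T: a = T/(0.85 f'_c b) = 4072000/(0.85 × 45.2 × 575) = 184.32 mm.
M_n = T(d − a/2) = 4072 kN × (795 − 92.16) mm = 2861.96 kN·m.

M_n ≈ 2860 kN·m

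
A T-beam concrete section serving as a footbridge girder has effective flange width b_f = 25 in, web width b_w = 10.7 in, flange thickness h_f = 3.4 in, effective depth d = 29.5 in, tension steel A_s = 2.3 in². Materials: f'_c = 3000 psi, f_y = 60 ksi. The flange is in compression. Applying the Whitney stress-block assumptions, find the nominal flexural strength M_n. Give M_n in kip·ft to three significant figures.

M_n ≈ 327 kip·ft

Tension: T = A_s f_y = 2.3 × 60 = 138 kips.
Try a within the flange: a = T/(0.85 f'_c b_f) = 138/(0.85 × 3 × 25) = 2.165 in.
Since a = 2.165 ≤ h_f = 3.4 in, the stress block lies entirely in the flange; analyse as a rectangular beam of width b_f.
M_n = T(d − a/2) = 138 × (29.5 − 1.0825) = 3921.6 kip·in.
M_n = 3921.6/12 = 326.80 kip·ft.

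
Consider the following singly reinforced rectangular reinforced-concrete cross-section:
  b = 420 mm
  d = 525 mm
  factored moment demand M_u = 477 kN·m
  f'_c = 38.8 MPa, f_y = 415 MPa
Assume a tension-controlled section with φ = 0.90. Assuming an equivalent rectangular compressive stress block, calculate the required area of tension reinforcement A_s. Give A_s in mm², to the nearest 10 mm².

A_s ≈ 2630 mm²

M_n = M_u/φ = 477/0.90 = 530 kN·m.
With M_n = 0.85 f'_c a b (d − a/2), solve the quadratic for a:
a = d − √(d² − 2M_n/(0.85 f'_c b)) = 525 − √(525² − 2 × 530×10⁶/(0.85 × 38.8 × 420)) = 78.79 mm.
A_s = 0.85 f'_c a b / f_y = 0.85 × 38.8 × 78.79 × 420 / 415 = 2629.8 mm².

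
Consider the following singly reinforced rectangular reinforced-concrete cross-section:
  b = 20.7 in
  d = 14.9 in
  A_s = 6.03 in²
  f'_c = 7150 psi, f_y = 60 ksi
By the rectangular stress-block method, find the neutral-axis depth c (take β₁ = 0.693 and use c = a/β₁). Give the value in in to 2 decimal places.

T = A_s f_y = 6.03 × 60 = 361.8 kips.
a = T/(0.85 f'_c b) = 361.8/(0.85 × 7.15 × 20.7) = 2.8759 in.
With β₁ = 0.693, c = a/β₁ = 2.8759/0.693 = 4.15 in.

c ≈ 4.15 in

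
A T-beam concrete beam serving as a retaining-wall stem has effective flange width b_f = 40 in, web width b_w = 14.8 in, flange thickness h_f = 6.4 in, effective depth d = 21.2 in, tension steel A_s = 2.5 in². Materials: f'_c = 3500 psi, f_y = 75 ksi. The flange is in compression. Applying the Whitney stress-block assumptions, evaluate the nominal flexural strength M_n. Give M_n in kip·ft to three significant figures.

M_n ≈ 319 kip·ft

Tension: T = A_s f_y = 2.5 × 75 = 187.5 kips.
Try a within the flange: a = T/(0.85 f'_c b_f) = 187.5/(0.85 × 3.5 × 40) = 1.576 in.
Since a = 1.576 ≤ h_f = 6.4 in, the stress block lies entirely in the flange; analyse as a rectangular beam of width b_f.
M_n = T(d − a/2) = 187.5 × (21.2 − 0.788) = 3827.3 kip·in.
M_n = 3827.3/12 = 318.94 kip·ft.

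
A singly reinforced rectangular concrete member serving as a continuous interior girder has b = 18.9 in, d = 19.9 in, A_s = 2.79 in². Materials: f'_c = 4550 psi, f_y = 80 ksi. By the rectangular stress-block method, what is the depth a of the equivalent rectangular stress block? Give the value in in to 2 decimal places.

T = A_s f_y = 2.79 × 80 = 223.2 kips.
a = T/(0.85 f'_c b) = 223.2/(0.85 × 4.55 × 18.9) = 3.05 in.

a ≈ 3.05 in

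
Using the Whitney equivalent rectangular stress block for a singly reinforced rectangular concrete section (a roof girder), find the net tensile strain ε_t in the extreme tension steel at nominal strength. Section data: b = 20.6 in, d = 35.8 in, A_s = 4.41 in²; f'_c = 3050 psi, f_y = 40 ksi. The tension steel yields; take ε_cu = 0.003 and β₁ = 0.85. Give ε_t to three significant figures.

a = A_s f_y/(0.85 f'_c b) = 3.303 in.
β₁ = 0.85, so c = a/β₁ = 3.303/0.85 = 3.886 in.
From the linear strain diagram with ε_cu = 0.003: ε_t = 0.003 (d − c)/c = 0.003 × (35.8 − 3.886)/3.886 = 0.0246.
Since ε_t ≥ 0.005, the section is tension-controlled.

ε_t ≈ 0.0246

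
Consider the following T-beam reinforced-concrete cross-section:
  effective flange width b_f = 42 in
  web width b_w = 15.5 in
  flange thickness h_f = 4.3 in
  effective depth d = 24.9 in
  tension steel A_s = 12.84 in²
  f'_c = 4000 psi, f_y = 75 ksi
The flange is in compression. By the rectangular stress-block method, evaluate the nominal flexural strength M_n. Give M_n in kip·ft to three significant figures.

M_n ≈ 1670 kip·ft

Tension: T = A_s f_y = 12.84 × 75 = 963 kips.
Try a within the flange: a = T/(0.85 f'_c b_f) = 963/(0.85 × 4 × 42) = 6.744 in.
a = 6.744 > h_f = 4.3 in: the block extends into the web. Split into flange-overhang and web parts.
C_f = 0.85 f'_c (b_f − b_w) h_f = 0.85 × 4 × (42 − 15.5) × 4.3 = 387.4 kips.
Remaining web compression depth: a_w = (T − C_f)/(0.85 f'_c b_w) = (963 − 387.4)/(0.85 × 4 × 15.5) = 10.922 in.
M_n = C_f(d − h_f/2) + (T − C_f)(d − a_w/2) = 387.4 × (24.9 − 2.15) + 575.6 × (24.9 − 5.461) = 8813.4 + 11189.1 = 20002.5 kip·in.
M_n = 20002.5/12 = 1666.88 kip·ft.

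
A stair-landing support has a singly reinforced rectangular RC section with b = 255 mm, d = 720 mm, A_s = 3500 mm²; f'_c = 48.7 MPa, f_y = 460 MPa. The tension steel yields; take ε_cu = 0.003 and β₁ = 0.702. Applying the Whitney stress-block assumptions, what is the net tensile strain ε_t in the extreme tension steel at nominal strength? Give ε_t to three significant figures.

a = A_s f_y/(0.85 f'_c b) = 152.52 mm.
β₁ = 0.702, so c = a/β₁ = 152.52/0.702 = 217.26 mm.
From the linear strain diagram with ε_cu = 0.003: ε_t = 0.003 (d − c)/c = 0.003 × (720 − 217.26)/217.26 = 0.00694.
Since ε_t ≥ 0.005, the section is tension-controlled.

ε_t ≈ 0.00694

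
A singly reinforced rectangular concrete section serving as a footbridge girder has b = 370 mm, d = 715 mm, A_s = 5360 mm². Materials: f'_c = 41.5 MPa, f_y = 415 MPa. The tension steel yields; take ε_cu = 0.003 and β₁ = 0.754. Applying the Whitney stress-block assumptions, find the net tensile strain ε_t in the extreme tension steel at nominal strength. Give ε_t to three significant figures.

a = A_s f_y/(0.85 f'_c b) = 170.43 mm.
β₁ = 0.754, so c = a/β₁ = 170.43/0.754 = 226.03 mm.
From the linear strain diagram with ε_cu = 0.003: ε_t = 0.003 (d − c)/c = 0.003 × (715 − 226.03)/226.03 = 0.00649.
Since ε_t ≥ 0.005, the section is tension-controlled.

ε_t ≈ 0.00649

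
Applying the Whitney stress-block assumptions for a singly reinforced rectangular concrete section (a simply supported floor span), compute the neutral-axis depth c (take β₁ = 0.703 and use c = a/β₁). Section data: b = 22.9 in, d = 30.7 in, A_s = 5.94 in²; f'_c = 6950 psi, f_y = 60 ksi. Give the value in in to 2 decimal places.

c ≈ 3.75 in

T = A_s f_y = 5.94 × 60 = 356.4 kips.
a = T/(0.85 f'_c b) = 356.4/(0.85 × 6.95 × 22.9) = 2.6345 in.
With β₁ = 0.703, c = a/β₁ = 2.6345/0.703 = 3.75 in.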